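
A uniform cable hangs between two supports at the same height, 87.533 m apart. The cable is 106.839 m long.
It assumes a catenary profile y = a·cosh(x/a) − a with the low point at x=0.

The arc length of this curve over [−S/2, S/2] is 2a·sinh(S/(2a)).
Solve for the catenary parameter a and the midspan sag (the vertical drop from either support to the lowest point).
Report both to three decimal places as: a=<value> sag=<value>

seed: a₀ = √(S³/(24(L−S))) = √(87.533³/(24·19.306)) = 38.045732
iter 1: u=1.150366  f(a)=+1.318e+00  f'(a)=-1.156e+00  a ← 38.045732 − (+1.318e+00/-1.156e+00) = 39.186536
iter 2: u=1.116876  f(a)=+6.162e-02  f'(a)=-1.050e+00  a ← 39.186536 − (+6.162e-02/-1.050e+00) = 39.245229
iter 3: u=1.115206  f(a)=+1.492e-04  f'(a)=-1.045e+00  a ← 39.245229 − (+1.492e-04/-1.045e+00) = 39.245371
iter 4: u=1.115202  f(a)=+8.801e-10  f'(a)=-1.045e+00  a ← 39.245371 − (+8.801e-10/-1.045e+00) = 39.245371
iter 5: u=1.115202  f(a)=+1.421e-14  f'(a)=-1.045e+00  a ← 39.245371 − (+1.421e-14/-1.045e+00) = 39.245371
converged: |Δa| < 1e-12 after 5 iterations
sag = a·(cosh(S/(2a)) − 1) = 39.245371·(cosh(1.115202) − 1) = 27.040692
T_max/T_min = cosh(S/(2a)) = 1.689016

a=39.245 sag=27.041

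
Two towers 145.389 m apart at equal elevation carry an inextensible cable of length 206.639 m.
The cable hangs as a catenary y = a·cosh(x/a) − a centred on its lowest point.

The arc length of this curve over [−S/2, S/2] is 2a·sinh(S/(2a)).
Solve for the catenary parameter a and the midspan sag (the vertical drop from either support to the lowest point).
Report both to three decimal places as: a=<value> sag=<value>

seed: a₀ = √(S³/(24(L−S))) = √(145.389³/(24·61.250)) = 45.723415
iter 1: u=1.589875  f(a)=+8.224e+00  f'(a)=-3.420e+00  a ← 45.723415 − (+8.224e+00/-3.420e+00) = 48.127696
iter 2: u=1.510450  f(a)=+6.932e-01  f'(a)=-2.866e+00  a ← 48.127696 − (+6.932e-01/-2.866e+00) = 48.369556
iter 3: u=1.502898  f(a)=+5.927e-03  f'(a)=-2.817e+00  a ← 48.369556 − (+5.927e-03/-2.817e+00) = 48.371659
iter 4: u=1.502832  f(a)=+4.414e-07  f'(a)=-2.817e+00  a ← 48.371659 − (+4.414e-07/-2.817e+00) = 48.371659
iter 5: u=1.502832  f(a)=+2.842e-14  f'(a)=-2.817e+00  a ← 48.371659 − (+2.842e-14/-2.817e+00) = 48.371659
converged: |Δa| < 1e-12 after 5 iterations
sag = a·(cosh(S/(2a)) − 1) = 48.371659·(cosh(1.502832) − 1) = 65.710489
T_max/T_min = cosh(S/(2a)) = 2.358450

a=48.372 sag=65.710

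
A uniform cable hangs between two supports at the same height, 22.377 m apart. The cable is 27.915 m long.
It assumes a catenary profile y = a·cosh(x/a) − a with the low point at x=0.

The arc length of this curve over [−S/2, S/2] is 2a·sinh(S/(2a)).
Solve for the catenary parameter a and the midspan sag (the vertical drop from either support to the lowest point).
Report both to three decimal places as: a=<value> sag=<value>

a=9.505 sag=7.382

seed: a₀ = √(S³/(24(L−S))) = √(22.377³/(24·5.538)) = 9.181649
iter 1: u=1.218572  f(a)=+4.260e-01  f'(a)=-1.395e+00  a ← 9.181649 − (+4.260e-01/-1.395e+00) = 9.486989
iter 2: u=1.179352  f(a)=+2.217e-02  f'(a)=-1.253e+00  a ← 9.486989 − (+2.217e-02/-1.253e+00) = 9.504680
iter 3: u=1.177157  f(a)=+6.737e-05  f'(a)=-1.246e+00  a ← 9.504680 − (+6.737e-05/-1.246e+00) = 9.504735
iter 4: u=1.177150  f(a)=+6.262e-10  f'(a)=-1.246e+00  a ← 9.504735 − (+6.262e-10/-1.246e+00) = 9.504735
iter 5: u=1.177150  f(a)=+0.000e+00  f'(a)=-1.246e+00  a ← 9.504735 − (+0.000e+00/-1.246e+00) = 9.504735
converged: |Δa| < 1e-12 after 5 iterations
sag = a·(cosh(S/(2a)) − 1) = 9.504735·(cosh(1.177150) − 1) = 7.381703
T_max/T_min = cosh(S/(2a)) = 1.776634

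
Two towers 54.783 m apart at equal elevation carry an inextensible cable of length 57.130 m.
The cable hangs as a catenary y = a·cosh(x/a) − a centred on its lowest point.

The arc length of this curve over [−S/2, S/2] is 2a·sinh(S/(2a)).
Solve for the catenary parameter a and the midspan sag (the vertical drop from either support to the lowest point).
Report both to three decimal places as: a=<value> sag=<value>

a=54.370 sag=7.047

seed: a₀ = √(S³/(24(L−S))) = √(54.783³/(24·2.347)) = 54.026465
iter 1: u=0.507002  f(a)=+3.035e-02  f'(a)=-8.914e-02  a ← 54.026465 − (+3.035e-02/-8.914e-02) = 54.366953
iter 2: u=0.503826  f(a)=+2.893e-04  f'(a)=-8.745e-02  a ← 54.366953 − (+2.893e-04/-8.745e-02) = 54.370261
iter 3: u=0.503796  f(a)=+2.685e-08  f'(a)=-8.743e-02  a ← 54.370261 − (+2.685e-08/-8.743e-02) = 54.370261
iter 4: u=0.503796  f(a)=+1.421e-14  f'(a)=-8.743e-02  a ← 54.370261 − (+1.421e-14/-8.743e-02) = 54.370261
converged: |Δa| < 1e-12 after 4 iterations
sag = a·(cosh(S/(2a)) − 1) = 54.370261·(cosh(0.503796) − 1) = 7.047037
T_max/T_min = cosh(S/(2a)) = 1.129612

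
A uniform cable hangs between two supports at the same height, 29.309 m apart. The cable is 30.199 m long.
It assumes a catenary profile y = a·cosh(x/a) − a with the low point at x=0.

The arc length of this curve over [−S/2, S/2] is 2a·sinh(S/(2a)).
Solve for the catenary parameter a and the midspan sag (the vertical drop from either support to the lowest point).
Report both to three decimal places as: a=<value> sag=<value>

a=34.487 sag=3.161

seed: a₀ = √(S³/(24(L−S))) = √(29.309³/(24·0.890)) = 34.332140
iter 1: u=0.426845  f(a)=+8.143e-03  f'(a)=-5.280e-02  a ← 34.332140 − (+8.143e-03/-5.280e-02) = 34.486372
iter 2: u=0.424936  f(a)=+5.520e-05  f'(a)=-5.208e-02  a ← 34.486372 − (+5.520e-05/-5.208e-02) = 34.487432
iter 3: u=0.424923  f(a)=+2.575e-09  f'(a)=-5.208e-02  a ← 34.487432 − (+2.575e-09/-5.208e-02) = 34.487432
iter 4: u=0.424923  f(a)=+0.000e+00  f'(a)=-5.208e-02  a ← 34.487432 − (+0.000e+00/-5.208e-02) = 34.487432
converged: |Δa| < 1e-12 after 4 iterations
sag = a·(cosh(S/(2a)) − 1) = 34.487432·(cosh(0.424923) − 1) = 3.160647
T_max/T_min = cosh(S/(2a)) = 1.091646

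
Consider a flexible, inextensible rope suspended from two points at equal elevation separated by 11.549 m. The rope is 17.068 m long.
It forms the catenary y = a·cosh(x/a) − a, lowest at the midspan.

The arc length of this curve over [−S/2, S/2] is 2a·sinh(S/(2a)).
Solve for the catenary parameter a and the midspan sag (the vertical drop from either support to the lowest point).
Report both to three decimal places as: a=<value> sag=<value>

seed: a₀ = √(S³/(24(L−S))) = √(11.549³/(24·5.519)) = 3.410207
iter 1: u=1.693299  f(a)=+8.474e-01  f'(a)=-4.265e+00  a ← 3.410207 − (+8.474e-01/-4.265e+00) = 3.608901
iter 2: u=1.600071  f(a)=+7.971e-02  f'(a)=-3.497e+00  a ← 3.608901 − (+7.971e-02/-3.497e+00) = 3.631693
iter 3: u=1.590030  f(a)=+8.669e-04  f'(a)=-3.422e+00  a ← 3.631693 − (+8.669e-04/-3.422e+00) = 3.631947
iter 4: u=1.589919  f(a)=+1.050e-07  f'(a)=-3.421e+00  a ← 3.631947 − (+1.050e-07/-3.421e+00) = 3.631947
iter 5: u=1.589919  f(a)=+3.553e-15  f'(a)=-3.421e+00  a ← 3.631947 − (+3.553e-15/-3.421e+00) = 3.631947
converged: |Δa| < 1e-12 after 5 iterations
sag = a·(cosh(S/(2a)) − 1) = 3.631947·(cosh(1.589919) − 1) = 5.642760
T_max/T_min = cosh(S/(2a)) = 2.553646

a=3.632 sag=5.643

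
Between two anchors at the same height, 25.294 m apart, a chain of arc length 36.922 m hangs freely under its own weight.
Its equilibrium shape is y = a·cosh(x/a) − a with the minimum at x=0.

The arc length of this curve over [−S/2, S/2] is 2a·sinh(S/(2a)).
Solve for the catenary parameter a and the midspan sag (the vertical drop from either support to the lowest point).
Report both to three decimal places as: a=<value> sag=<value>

seed: a₀ = √(S³/(24(L−S))) = √(25.294³/(24·11.628)) = 7.614969
iter 1: u=1.660808  f(a)=+1.713e+00  f'(a)=-3.984e+00  a ← 7.614969 − (+1.713e+00/-3.984e+00) = 8.045000
iter 2: u=1.572032  f(a)=+1.558e-01  f'(a)=-3.289e+00  a ← 8.045000 − (+1.558e-01/-3.289e+00) = 8.092376
iter 3: u=1.562829  f(a)=+1.574e-03  f'(a)=-3.223e+00  a ← 8.092376 − (+1.574e-03/-3.223e+00) = 8.092865
iter 4: u=1.562735  f(a)=+1.643e-07  f'(a)=-3.222e+00  a ← 8.092865 − (+1.643e-07/-3.222e+00) = 8.092865
iter 5: u=1.562735  f(a)=+7.105e-15  f'(a)=-3.222e+00  a ← 8.092865 − (+7.105e-15/-3.222e+00) = 8.092865
converged: |Δa| < 1e-12 after 5 iterations
sag = a·(cosh(S/(2a)) − 1) = 8.092865·(cosh(1.562735) − 1) = 12.064094
T_max/T_min = cosh(S/(2a)) = 2.490707

a=8.093 sag=12.064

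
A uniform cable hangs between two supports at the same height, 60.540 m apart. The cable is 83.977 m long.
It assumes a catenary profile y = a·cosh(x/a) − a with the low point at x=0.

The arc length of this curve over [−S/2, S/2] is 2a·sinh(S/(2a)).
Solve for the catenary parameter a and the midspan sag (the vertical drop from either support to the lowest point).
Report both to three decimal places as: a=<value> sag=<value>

seed: a₀ = √(S³/(24(L−S))) = √(60.540³/(24·23.437)) = 19.861269
iter 1: u=1.524072  f(a)=+2.877e+00  f'(a)=-2.956e+00  a ← 19.861269 − (+2.877e+00/-2.956e+00) = 20.834783
iter 2: u=1.452859  f(a)=+2.251e-01  f'(a)=-2.510e+00  a ← 20.834783 − (+2.251e-01/-2.510e+00) = 20.924466
iter 3: u=1.446632  f(a)=+1.636e-03  f'(a)=-2.473e+00  a ← 20.924466 − (+1.636e-03/-2.473e+00) = 20.925128
iter 4: u=1.446586  f(a)=+8.777e-08  f'(a)=-2.473e+00  a ← 20.925128 − (+8.777e-08/-2.473e+00) = 20.925128
iter 5: u=1.446586  f(a)=-1.421e-14  f'(a)=-2.473e+00  a ← 20.925128 − (-1.421e-14/-2.473e+00) = 20.925128
converged: |Δa| < 1e-12 after 5 iterations
sag = a·(cosh(S/(2a)) − 1) = 20.925128·(cosh(1.446586) − 1) = 25.988571
T_max/T_min = cosh(S/(2a)) = 2.241979

a=20.925 sag=25.989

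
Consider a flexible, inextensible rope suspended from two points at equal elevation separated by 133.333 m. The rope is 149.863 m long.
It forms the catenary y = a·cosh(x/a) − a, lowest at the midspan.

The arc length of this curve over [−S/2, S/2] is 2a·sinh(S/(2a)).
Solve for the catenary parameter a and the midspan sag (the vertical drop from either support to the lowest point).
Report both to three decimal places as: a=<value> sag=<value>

seed: a₀ = √(S³/(24(L−S))) = √(133.333³/(24·16.530)) = 77.297319
iter 1: u=0.862468  f(a)=+6.258e-01  f'(a)=-4.604e-01  a ← 77.297319 − (+6.258e-01/-4.604e-01) = 78.656648
iter 2: u=0.847563  f(a)=+1.689e-02  f'(a)=-4.358e-01  a ← 78.656648 − (+1.689e-02/-4.358e-01) = 78.695401
iter 3: u=0.847146  f(a)=+1.306e-05  f'(a)=-4.351e-01  a ← 78.695401 − (+1.306e-05/-4.351e-01) = 78.695431
iter 4: u=0.847146  f(a)=+7.844e-12  f'(a)=-4.351e-01  a ← 78.695431 − (+7.844e-12/-4.351e-01) = 78.695431
converged: |Δa| < 1e-12 after 4 iterations
sag = a·(cosh(S/(2a)) − 1) = 78.695431·(cosh(0.847146) − 1) = 29.967813
T_max/T_min = cosh(S/(2a)) = 1.380808

a=78.695 sag=29.968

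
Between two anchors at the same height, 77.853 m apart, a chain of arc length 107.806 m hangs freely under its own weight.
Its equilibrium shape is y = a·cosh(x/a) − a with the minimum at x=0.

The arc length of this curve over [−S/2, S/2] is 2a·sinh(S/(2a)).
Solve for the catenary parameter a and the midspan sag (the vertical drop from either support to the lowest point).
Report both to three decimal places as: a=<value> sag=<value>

seed: a₀ = √(S³/(24(L−S))) = √(77.853³/(24·29.953)) = 25.620479
iter 1: u=1.519351  f(a)=+3.653e+00  f'(a)=-2.924e+00  a ← 25.620479 − (+3.653e+00/-2.924e+00) = 26.869772
iter 2: u=1.448710  f(a)=+2.842e-01  f'(a)=-2.486e+00  a ← 26.869772 − (+2.842e-01/-2.486e+00) = 26.984121
iter 3: u=1.442571  f(a)=+2.041e-03  f'(a)=-2.450e+00  a ← 26.984121 − (+2.041e-03/-2.450e+00) = 26.984954
iter 4: u=1.442526  f(a)=+1.069e-07  f'(a)=-2.450e+00  a ← 26.984954 − (+1.069e-07/-2.450e+00) = 26.984954
iter 5: u=1.442526  f(a)=+0.000e+00  f'(a)=-2.450e+00  a ← 26.984954 − (+0.000e+00/-2.450e+00) = 26.984954
converged: |Δa| < 1e-12 after 5 iterations
sag = a·(cosh(S/(2a)) − 1) = 26.984954·(cosh(1.442526) − 1) = 33.295400
T_max/T_min = cosh(S/(2a)) = 2.233851

a=26.985 sag=33.295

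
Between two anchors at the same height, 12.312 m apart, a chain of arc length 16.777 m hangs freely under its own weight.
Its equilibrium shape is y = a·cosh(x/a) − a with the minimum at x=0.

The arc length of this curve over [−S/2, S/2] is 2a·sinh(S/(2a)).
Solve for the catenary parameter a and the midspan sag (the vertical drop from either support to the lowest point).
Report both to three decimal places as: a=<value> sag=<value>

seed: a₀ = √(S³/(24(L−S))) = √(12.312³/(24·4.465)) = 4.173271
iter 1: u=1.475102  f(a)=+5.117e-01  f'(a)=-2.643e+00  a ← 4.173271 − (+5.117e-01/-2.643e+00) = 4.366877
iter 2: u=1.409703  f(a)=+3.776e-02  f'(a)=-2.266e+00  a ← 4.366877 − (+3.776e-02/-2.266e+00) = 4.383541
iter 3: u=1.404344  f(a)=+2.419e-04  f'(a)=-2.237e+00  a ← 4.383541 − (+2.419e-04/-2.237e+00) = 4.383649
iter 4: u=1.404309  f(a)=+1.007e-08  f'(a)=-2.237e+00  a ← 4.383649 − (+1.007e-08/-2.237e+00) = 4.383649
iter 5: u=1.404309  f(a)=+3.553e-15  f'(a)=-2.237e+00  a ← 4.383649 − (+3.553e-15/-2.237e+00) = 4.383649
converged: |Δa| < 1e-12 after 5 iterations
sag = a·(cosh(S/(2a)) − 1) = 4.383649·(cosh(1.404309) − 1) = 5.081197
T_max/T_min = cosh(S/(2a)) = 2.159125

a=4.384 sag=5.081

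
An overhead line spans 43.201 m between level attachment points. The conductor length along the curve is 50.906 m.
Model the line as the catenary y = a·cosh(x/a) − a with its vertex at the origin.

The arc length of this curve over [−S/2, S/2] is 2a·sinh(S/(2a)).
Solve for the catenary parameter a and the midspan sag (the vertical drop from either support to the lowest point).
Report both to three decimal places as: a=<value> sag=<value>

seed: a₀ = √(S³/(24(L−S))) = √(43.201³/(24·7.705)) = 20.880878
iter 1: u=1.034463  f(a)=+4.229e-01  f'(a)=-8.200e-01  a ← 20.880878 − (+4.229e-01/-8.200e-01) = 21.396607
iter 2: u=1.009529  f(a)=+1.618e-02  f'(a)=-7.584e-01  a ← 21.396607 − (+1.618e-02/-7.584e-01) = 21.417936
iter 3: u=1.008524  f(a)=+2.575e-05  f'(a)=-7.560e-01  a ← 21.417936 − (+2.575e-05/-7.560e-01) = 21.417970
iter 4: u=1.008522  f(a)=+6.546e-11  f'(a)=-7.560e-01  a ← 21.417970 − (+6.546e-11/-7.560e-01) = 21.417970
iter 5: u=1.008522  f(a)=+7.105e-15  f'(a)=-7.560e-01  a ← 21.417970 − (+7.105e-15/-7.560e-01) = 21.417970
converged: |Δa| < 1e-12 after 5 iterations
sag = a·(cosh(S/(2a)) − 1) = 21.417970·(cosh(1.008522) − 1) = 11.847397
T_max/T_min = cosh(S/(2a)) = 1.553152

a=21.418 sag=11.847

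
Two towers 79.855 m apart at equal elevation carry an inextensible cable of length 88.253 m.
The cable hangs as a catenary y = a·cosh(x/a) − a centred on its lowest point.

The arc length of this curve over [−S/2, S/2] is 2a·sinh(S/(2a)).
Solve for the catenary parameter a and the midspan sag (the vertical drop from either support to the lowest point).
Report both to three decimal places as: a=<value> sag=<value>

seed: a₀ = √(S³/(24(L−S))) = √(79.855³/(24·8.398)) = 50.264297
iter 1: u=0.794351  f(a)=+2.690e-01  f'(a)=-3.557e-01  a ← 50.264297 − (+2.690e-01/-3.557e-01) = 51.020427
iter 2: u=0.782579  f(a)=+6.189e-03  f'(a)=-3.395e-01  a ← 51.020427 − (+6.189e-03/-3.395e-01) = 51.038657
iter 3: u=0.782299  f(a)=+3.449e-06  f'(a)=-3.391e-01  a ← 51.038657 − (+3.449e-06/-3.391e-01) = 51.038667
iter 4: u=0.782299  f(a)=+1.080e-12  f'(a)=-3.391e-01  a ← 51.038667 − (+1.080e-12/-3.391e-01) = 51.038667
converged: |Δa| < 1e-12 after 4 iterations
sag = a·(cosh(S/(2a)) − 1) = 51.038667·(cosh(0.782299) − 1) = 16.430537
T_max/T_min = cosh(S/(2a)) = 1.321923

a=51.039 sag=16.431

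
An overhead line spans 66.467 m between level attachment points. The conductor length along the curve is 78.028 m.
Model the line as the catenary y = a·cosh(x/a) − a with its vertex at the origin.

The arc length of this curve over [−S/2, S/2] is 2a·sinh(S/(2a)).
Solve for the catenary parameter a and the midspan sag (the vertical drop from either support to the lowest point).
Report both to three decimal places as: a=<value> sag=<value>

a=33.348 sag=17.976

seed: a₀ = √(S³/(24(L−S))) = √(66.467³/(24·11.561)) = 32.531628
iter 1: u=1.021575  f(a)=+6.185e-01  f'(a)=-7.877e-01  a ← 32.531628 − (+6.185e-01/-7.877e-01) = 33.316740
iter 2: u=0.997502  f(a)=+2.310e-02  f'(a)=-7.299e-01  a ← 33.316740 − (+2.310e-02/-7.299e-01) = 33.348384
iter 3: u=0.996555  f(a)=+3.498e-05  f'(a)=-7.277e-01  a ← 33.348384 − (+3.498e-05/-7.277e-01) = 33.348432
iter 4: u=0.996554  f(a)=+8.052e-11  f'(a)=-7.277e-01  a ← 33.348432 − (+8.052e-11/-7.277e-01) = 33.348432
iter 5: u=0.996554  f(a)=-1.421e-14  f'(a)=-7.277e-01  a ← 33.348432 − (-1.421e-14/-7.277e-01) = 33.348432
converged: |Δa| < 1e-12 after 5 iterations
sag = a·(cosh(S/(2a)) − 1) = 33.348432·(cosh(0.996554) − 1) = 17.976124
T_max/T_min = cosh(S/(2a)) = 1.539040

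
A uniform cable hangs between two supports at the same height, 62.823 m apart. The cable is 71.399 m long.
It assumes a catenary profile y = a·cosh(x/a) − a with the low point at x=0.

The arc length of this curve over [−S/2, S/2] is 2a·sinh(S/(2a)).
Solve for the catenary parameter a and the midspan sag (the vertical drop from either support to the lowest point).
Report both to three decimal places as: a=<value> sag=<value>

seed: a₀ = √(S³/(24(L−S))) = √(62.823³/(24·8.576)) = 34.708033
iter 1: u=0.905021  f(a)=+3.581e-01  f'(a)=-5.359e-01  a ← 34.708033 − (+3.581e-01/-5.359e-01) = 35.376385
iter 2: u=0.887923  f(a)=+1.061e-02  f'(a)=-5.045e-01  a ← 35.376385 − (+1.061e-02/-5.045e-01) = 35.397407
iter 3: u=0.887396  f(a)=+9.932e-06  f'(a)=-5.036e-01  a ← 35.397407 − (+9.932e-06/-5.036e-01) = 35.397427
iter 4: u=0.887395  f(a)=+8.740e-12  f'(a)=-5.036e-01  a ← 35.397427 − (+8.740e-12/-5.036e-01) = 35.397427
converged: |Δa| < 1e-12 after 4 iterations
sag = a·(cosh(S/(2a)) − 1) = 35.397427·(cosh(0.887395) − 1) = 14.876146
T_max/T_min = cosh(S/(2a)) = 1.420261

a=35.397 sag=14.876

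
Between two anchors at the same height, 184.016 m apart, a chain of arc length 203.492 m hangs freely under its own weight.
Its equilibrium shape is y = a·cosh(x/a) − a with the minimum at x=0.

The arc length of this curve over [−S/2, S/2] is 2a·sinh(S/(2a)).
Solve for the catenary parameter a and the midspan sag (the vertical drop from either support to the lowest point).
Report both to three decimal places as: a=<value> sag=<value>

seed: a₀ = √(S³/(24(L−S))) = √(184.016³/(24·19.476)) = 115.459022
iter 1: u=0.796889  f(a)=+6.278e-01  f'(a)=-3.593e-01  a ← 115.459022 − (+6.278e-01/-3.593e-01) = 117.206471
iter 2: u=0.785008  f(a)=+1.454e-02  f'(a)=-3.428e-01  a ← 117.206471 − (+1.454e-02/-3.428e-01) = 117.248876
iter 3: u=0.784724  f(a)=+8.204e-06  f'(a)=-3.424e-01  a ← 117.248876 − (+8.204e-06/-3.424e-01) = 117.248900
iter 4: u=0.784724  f(a)=+2.586e-12  f'(a)=-3.424e-01  a ← 117.248900 − (+2.586e-12/-3.424e-01) = 117.248900
converged: |Δa| < 1e-12 after 4 iterations
sag = a·(cosh(S/(2a)) − 1) = 117.248900·(cosh(0.784724) − 1) = 37.991407
T_max/T_min = cosh(S/(2a)) = 1.324024

a=117.249 sag=37.991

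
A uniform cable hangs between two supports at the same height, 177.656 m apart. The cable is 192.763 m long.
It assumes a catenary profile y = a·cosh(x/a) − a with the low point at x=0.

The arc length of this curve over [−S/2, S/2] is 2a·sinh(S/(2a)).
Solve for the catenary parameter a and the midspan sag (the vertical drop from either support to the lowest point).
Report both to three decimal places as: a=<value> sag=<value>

a=125.914 sag=32.654

seed: a₀ = √(S³/(24(L−S))) = √(177.656³/(24·15.107)) = 124.358388
iter 1: u=0.714290  f(a)=+3.901e-01  f'(a)=-2.556e-01  a ← 124.358388 − (+3.901e-01/-2.556e-01) = 125.884712
iter 2: u=0.705630  f(a)=+7.298e-03  f'(a)=-2.461e-01  a ← 125.884712 − (+7.298e-03/-2.461e-01) = 125.914368
iter 3: u=0.705464  f(a)=+2.663e-06  f'(a)=-2.459e-01  a ← 125.914368 − (+2.663e-06/-2.459e-01) = 125.914378
iter 4: u=0.705464  f(a)=+2.842e-13  f'(a)=-2.459e-01  a ← 125.914378 − (+2.842e-13/-2.459e-01) = 125.914378
converged: |Δa| < 1e-12 after 4 iterations
sag = a·(cosh(S/(2a)) − 1) = 125.914378·(cosh(0.705464) − 1) = 32.653664
T_max/T_min = cosh(S/(2a)) = 1.259332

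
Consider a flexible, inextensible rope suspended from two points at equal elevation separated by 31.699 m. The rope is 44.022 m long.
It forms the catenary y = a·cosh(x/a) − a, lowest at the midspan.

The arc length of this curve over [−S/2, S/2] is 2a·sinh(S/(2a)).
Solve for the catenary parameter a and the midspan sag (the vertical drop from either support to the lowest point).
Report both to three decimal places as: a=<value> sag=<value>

seed: a₀ = √(S³/(24(L−S))) = √(31.699³/(24·12.323)) = 10.377781
iter 1: u=1.527253  f(a)=+1.520e+00  f'(a)=-2.977e+00  a ← 10.377781 − (+1.520e+00/-2.977e+00) = 10.888234
iter 2: u=1.455654  f(a)=+1.193e-01  f'(a)=-2.526e+00  a ← 10.888234 − (+1.193e-01/-2.526e+00) = 10.935463
iter 3: u=1.449367  f(a)=+8.741e-04  f'(a)=-2.489e+00  a ← 10.935463 − (+8.741e-04/-2.489e+00) = 10.935815
iter 4: u=1.449320  f(a)=+4.767e-08  f'(a)=-2.489e+00  a ← 10.935815 − (+4.767e-08/-2.489e+00) = 10.935815
iter 5: u=1.449320  f(a)=+0.000e+00  f'(a)=-2.489e+00  a ← 10.935815 − (+0.000e+00/-2.489e+00) = 10.935815
converged: |Δa| < 1e-12 after 5 iterations
sag = a·(cosh(S/(2a)) − 1) = 10.935815·(cosh(1.449320) − 1) = 13.642146
T_max/T_min = cosh(S/(2a)) = 2.247474

a=10.936 sag=13.642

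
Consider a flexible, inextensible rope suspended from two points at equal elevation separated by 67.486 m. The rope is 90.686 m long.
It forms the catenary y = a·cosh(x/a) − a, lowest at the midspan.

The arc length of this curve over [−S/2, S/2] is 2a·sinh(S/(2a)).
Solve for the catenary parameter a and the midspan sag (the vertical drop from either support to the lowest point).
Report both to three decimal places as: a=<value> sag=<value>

a=24.622 sag=26.975

seed: a₀ = √(S³/(24(L−S))) = √(67.486³/(24·23.200)) = 23.494755
iter 1: u=1.436193  f(a)=+2.514e+00  f'(a)=-2.413e+00  a ← 23.494755 − (+2.514e+00/-2.413e+00) = 24.536258
iter 2: u=1.375230  f(a)=+1.768e-01  f'(a)=-2.085e+00  a ← 24.536258 − (+1.768e-01/-2.085e+00) = 24.621063
iter 3: u=1.370493  f(a)=+1.021e-03  f'(a)=-2.061e+00  a ← 24.621063 − (+1.021e-03/-2.061e+00) = 24.621558
iter 4: u=1.370466  f(a)=+3.449e-08  f'(a)=-2.061e+00  a ← 24.621558 − (+3.449e-08/-2.061e+00) = 24.621558
iter 5: u=1.370466  f(a)=+1.421e-14  f'(a)=-2.061e+00  a ← 24.621558 − (+1.421e-14/-2.061e+00) = 24.621558
converged: |Δa| < 1e-12 after 5 iterations
sag = a·(cosh(S/(2a)) − 1) = 24.621558·(cosh(1.370466) − 1) = 26.975038
T_max/T_min = cosh(S/(2a)) = 2.095586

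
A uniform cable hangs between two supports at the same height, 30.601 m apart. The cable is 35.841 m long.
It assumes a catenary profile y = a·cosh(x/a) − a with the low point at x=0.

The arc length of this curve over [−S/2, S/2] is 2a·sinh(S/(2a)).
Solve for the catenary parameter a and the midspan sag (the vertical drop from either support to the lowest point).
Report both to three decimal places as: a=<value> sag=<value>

a=15.468 sag=8.205

seed: a₀ = √(S³/(24(L−S))) = √(30.601³/(24·5.240)) = 15.094967
iter 1: u=1.013616  f(a)=+2.759e-01  f'(a)=-7.683e-01  a ← 15.094967 − (+2.759e-01/-7.683e-01) = 15.454038
iter 2: u=0.990065  f(a)=+1.015e-02  f'(a)=-7.127e-01  a ← 15.454038 − (+1.015e-02/-7.127e-01) = 15.468280
iter 3: u=0.989153  f(a)=+1.490e-05  f'(a)=-7.106e-01  a ← 15.468280 − (+1.490e-05/-7.106e-01) = 15.468301
iter 4: u=0.989152  f(a)=+3.224e-11  f'(a)=-7.106e-01  a ← 15.468301 − (+3.224e-11/-7.106e-01) = 15.468301
iter 5: u=0.989152  f(a)=+0.000e+00  f'(a)=-7.106e-01  a ← 15.468301 − (+0.000e+00/-7.106e-01) = 15.468301
converged: |Δa| < 1e-12 after 5 iterations
sag = a·(cosh(S/(2a)) − 1) = 15.468301·(cosh(0.989152) − 1) = 8.204736
T_max/T_min = cosh(S/(2a)) = 1.530423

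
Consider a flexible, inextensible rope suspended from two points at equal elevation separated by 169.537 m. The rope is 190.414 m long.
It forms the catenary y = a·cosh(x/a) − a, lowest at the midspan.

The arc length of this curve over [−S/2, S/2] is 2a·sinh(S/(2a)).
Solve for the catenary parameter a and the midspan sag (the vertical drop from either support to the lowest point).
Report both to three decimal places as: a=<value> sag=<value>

a=100.390 sag=37.966

seed: a₀ = √(S³/(24(L−S))) = √(169.537³/(24·20.877)) = 98.618201
iter 1: u=0.859562  f(a)=+7.850e-01  f'(a)=-4.555e-01  a ← 98.618201 − (+7.850e-01/-4.555e-01) = 100.341444
iter 2: u=0.844800  f(a)=+2.105e-02  f'(a)=-4.314e-01  a ← 100.341444 − (+2.105e-02/-4.314e-01) = 100.390235
iter 3: u=0.844390  f(a)=+1.606e-05  f'(a)=-4.307e-01  a ← 100.390235 − (+1.606e-05/-4.307e-01) = 100.390272
iter 4: u=0.844390  f(a)=+9.351e-12  f'(a)=-4.307e-01  a ← 100.390272 − (+9.351e-12/-4.307e-01) = 100.390272
converged: |Δa| < 1e-12 after 4 iterations
sag = a·(cosh(S/(2a)) − 1) = 100.390272·(cosh(0.844390) − 1) = 37.966439
T_max/T_min = cosh(S/(2a)) = 1.378188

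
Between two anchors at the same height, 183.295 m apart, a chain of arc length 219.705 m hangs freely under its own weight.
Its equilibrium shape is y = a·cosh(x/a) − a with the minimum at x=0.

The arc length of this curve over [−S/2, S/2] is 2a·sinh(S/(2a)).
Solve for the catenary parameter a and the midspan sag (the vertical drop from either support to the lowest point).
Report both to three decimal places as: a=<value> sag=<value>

seed: a₀ = √(S³/(24(L−S))) = √(183.295³/(24·36.410)) = 83.947925
iter 1: u=1.091718  f(a)=+2.232e+00  f'(a)=-9.753e-01  a ← 83.947925 − (+2.232e+00/-9.753e-01) = 86.236760
iter 2: u=1.062743  f(a)=+9.456e-02  f'(a)=-8.943e-01  a ← 86.236760 − (+9.456e-02/-8.943e-01) = 86.342492
iter 3: u=1.061441  f(a)=+1.863e-04  f'(a)=-8.908e-01  a ← 86.342492 − (+1.863e-04/-8.908e-01) = 86.342702
iter 4: u=1.061439  f(a)=+7.259e-10  f'(a)=-8.908e-01  a ← 86.342702 − (+7.259e-10/-8.908e-01) = 86.342702
iter 5: u=1.061439  f(a)=+2.842e-14  f'(a)=-8.908e-01  a ← 86.342702 − (+2.842e-14/-8.908e-01) = 86.342702
converged: |Δa| < 1e-12 after 5 iterations
sag = a·(cosh(S/(2a)) − 1) = 86.342702·(cosh(1.061439) − 1) = 53.380718
T_max/T_min = cosh(S/(2a)) = 1.618242

a=86.343 sag=53.381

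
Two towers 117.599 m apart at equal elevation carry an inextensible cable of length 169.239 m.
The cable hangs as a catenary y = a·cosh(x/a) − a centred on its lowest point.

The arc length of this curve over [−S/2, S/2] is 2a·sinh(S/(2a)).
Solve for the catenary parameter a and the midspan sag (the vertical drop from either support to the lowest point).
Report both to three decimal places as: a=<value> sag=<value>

a=38.405 sag=54.522

seed: a₀ = √(S³/(24(L−S))) = √(117.599³/(24·51.640)) = 36.224859
iter 1: u=1.623181  f(a)=+7.246e+00  f'(a)=-3.676e+00  a ← 36.224859 − (+7.246e+00/-3.676e+00) = 38.195644
iter 2: u=1.539429  f(a)=+6.333e-01  f'(a)=-3.059e+00  a ← 38.195644 − (+6.333e-01/-3.059e+00) = 38.402642
iter 3: u=1.531132  f(a)=+5.862e-03  f'(a)=-3.003e+00  a ← 38.402642 − (+5.862e-03/-3.003e+00) = 38.404594
iter 4: u=1.531054  f(a)=+5.125e-07  f'(a)=-3.003e+00  a ← 38.404594 − (+5.125e-07/-3.003e+00) = 38.404595
iter 5: u=1.531054  f(a)=+2.842e-14  f'(a)=-3.003e+00  a ← 38.404595 − (+2.842e-14/-3.003e+00) = 38.404595
converged: |Δa| < 1e-12 after 5 iterations
sag = a·(cosh(S/(2a)) − 1) = 38.404595·(cosh(1.531054) − 1) = 54.522111
T_max/T_min = cosh(S/(2a)) = 2.419677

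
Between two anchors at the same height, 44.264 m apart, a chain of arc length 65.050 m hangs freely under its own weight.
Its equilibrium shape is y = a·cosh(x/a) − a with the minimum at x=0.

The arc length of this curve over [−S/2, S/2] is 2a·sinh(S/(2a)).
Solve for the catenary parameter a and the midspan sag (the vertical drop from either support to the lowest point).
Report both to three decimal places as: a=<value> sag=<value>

seed: a₀ = √(S³/(24(L−S))) = √(44.264³/(24·20.786)) = 13.185145
iter 1: u=1.678556  f(a)=+3.133e+00  f'(a)=-4.136e+00  a ← 13.185145 − (+3.133e+00/-4.136e+00) = 13.942635
iter 2: u=1.587361  f(a)=+2.902e-01  f'(a)=-3.402e+00  a ← 13.942635 − (+2.902e-01/-3.402e+00) = 14.027957
iter 3: u=1.577707  f(a)=+3.053e-03  f'(a)=-3.330e+00  a ← 14.027957 − (+3.053e-03/-3.330e+00) = 14.028873
iter 4: u=1.577604  f(a)=+3.458e-07  f'(a)=-3.330e+00  a ← 14.028873 − (+3.458e-07/-3.330e+00) = 14.028874
iter 5: u=1.577603  f(a)=-1.421e-14  f'(a)=-3.330e+00  a ← 14.028874 − (-1.421e-14/-3.330e+00) = 14.028874
converged: |Δa| < 1e-12 after 5 iterations
sag = a·(cosh(S/(2a)) − 1) = 14.028874·(cosh(1.577603) − 1) = 21.392658
T_max/T_min = cosh(S/(2a)) = 2.524902

a=14.029 sag=21.393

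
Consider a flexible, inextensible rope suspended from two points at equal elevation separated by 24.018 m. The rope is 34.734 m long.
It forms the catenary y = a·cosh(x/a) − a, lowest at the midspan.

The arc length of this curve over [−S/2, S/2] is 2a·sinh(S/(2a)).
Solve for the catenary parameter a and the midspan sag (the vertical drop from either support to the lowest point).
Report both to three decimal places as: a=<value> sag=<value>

a=7.788 sag=11.245

seed: a₀ = √(S³/(24(L−S))) = √(24.018³/(24·10.716)) = 7.339784
iter 1: u=1.636152  f(a)=+1.529e+00  f'(a)=-3.780e+00  a ← 7.339784 − (+1.529e+00/-3.780e+00) = 7.744322
iter 2: u=1.550684  f(a)=+1.355e-01  f'(a)=-3.137e+00  a ← 7.744322 − (+1.355e-01/-3.137e+00) = 7.787523
iter 3: u=1.542082  f(a)=+1.293e-03  f'(a)=-3.078e+00  a ← 7.787523 − (+1.293e-03/-3.078e+00) = 7.787943
iter 4: u=1.541999  f(a)=+1.202e-07  f'(a)=-3.077e+00  a ← 7.787943 − (+1.202e-07/-3.077e+00) = 7.787943
iter 5: u=1.541999  f(a)=+7.105e-15  f'(a)=-3.077e+00  a ← 7.787943 − (+7.105e-15/-3.077e+00) = 7.787943
converged: |Δa| < 1e-12 after 5 iterations
sag = a·(cosh(S/(2a)) − 1) = 7.787943·(cosh(1.541999) − 1) = 11.245311
T_max/T_min = cosh(S/(2a)) = 2.443939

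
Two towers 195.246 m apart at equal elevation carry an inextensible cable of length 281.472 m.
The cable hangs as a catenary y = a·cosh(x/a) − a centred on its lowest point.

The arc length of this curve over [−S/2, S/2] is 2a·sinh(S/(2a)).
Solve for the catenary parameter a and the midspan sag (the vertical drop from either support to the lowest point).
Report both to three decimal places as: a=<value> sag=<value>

seed: a₀ = √(S³/(24(L−S))) = √(195.246³/(24·86.226)) = 59.971992
iter 1: u=1.627810  f(a)=+1.217e+01  f'(a)=-3.713e+00  a ← 59.971992 − (+1.217e+01/-3.713e+00) = 63.249942
iter 2: u=1.543448  f(a)=+1.069e+00  f'(a)=-3.087e+00  a ← 63.249942 − (+1.069e+00/-3.087e+00) = 63.596285
iter 3: u=1.535042  f(a)=+1.001e-02  f'(a)=-3.030e+00  a ← 63.596285 − (+1.001e-02/-3.030e+00) = 63.599588
iter 4: u=1.534963  f(a)=+8.942e-07  f'(a)=-3.029e+00  a ← 63.599588 − (+8.942e-07/-3.029e+00) = 63.599588
iter 5: u=1.534963  f(a)=+5.684e-14  f'(a)=-3.029e+00  a ← 63.599588 − (+5.684e-14/-3.029e+00) = 63.599588
converged: |Δa| < 1e-12 after 5 iterations
sag = a·(cosh(S/(2a)) − 1) = 63.599588·(cosh(1.534963) − 1) = 90.839815
T_max/T_min = cosh(S/(2a)) = 2.428308

a=63.600 sag=90.840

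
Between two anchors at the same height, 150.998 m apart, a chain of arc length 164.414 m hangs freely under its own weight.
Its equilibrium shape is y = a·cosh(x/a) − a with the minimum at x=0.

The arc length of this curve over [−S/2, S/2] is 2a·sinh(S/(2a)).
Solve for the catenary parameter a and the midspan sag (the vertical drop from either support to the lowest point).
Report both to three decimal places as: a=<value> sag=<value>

seed: a₀ = √(S³/(24(L−S))) = √(150.998³/(24·13.416)) = 103.404549
iter 1: u=0.730132  f(a)=+3.622e-01  f'(a)=-2.736e-01  a ← 103.404549 − (+3.622e-01/-2.736e-01) = 104.728350
iter 2: u=0.720903  f(a)=+7.072e-03  f'(a)=-2.630e-01  a ← 104.728350 − (+7.072e-03/-2.630e-01) = 104.755242
iter 3: u=0.720718  f(a)=+2.816e-06  f'(a)=-2.628e-01  a ← 104.755242 − (+2.816e-06/-2.628e-01) = 104.755252
iter 4: u=0.720718  f(a)=+4.263e-13  f'(a)=-2.628e-01  a ← 104.755252 − (+4.263e-13/-2.628e-01) = 104.755252
converged: |Δa| < 1e-12 after 4 iterations
sag = a·(cosh(S/(2a)) − 1) = 104.755252·(cosh(0.720718) − 1) = 28.405003
T_max/T_min = cosh(S/(2a)) = 1.271156

a=104.755 sag=28.405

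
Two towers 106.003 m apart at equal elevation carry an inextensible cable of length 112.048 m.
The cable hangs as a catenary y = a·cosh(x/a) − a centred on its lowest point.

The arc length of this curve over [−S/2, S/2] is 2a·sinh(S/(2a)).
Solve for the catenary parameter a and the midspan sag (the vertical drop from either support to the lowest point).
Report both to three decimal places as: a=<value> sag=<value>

seed: a₀ = √(S³/(24(L−S))) = √(106.003³/(24·6.045)) = 90.609443
iter 1: u=0.584945  f(a)=+1.043e-01  f'(a)=-1.381e-01  a ← 90.609443 − (+1.043e-01/-1.381e-01) = 91.364701
iter 2: u=0.580109  f(a)=+1.318e-03  f'(a)=-1.346e-01  a ← 91.364701 − (+1.318e-03/-1.346e-01) = 91.374495
iter 3: u=0.580047  f(a)=+2.166e-07  f'(a)=-1.345e-01  a ← 91.374495 − (+2.166e-07/-1.345e-01) = 91.374496
iter 4: u=0.580047  f(a)=+4.263e-14  f'(a)=-1.345e-01  a ← 91.374496 − (+4.263e-14/-1.345e-01) = 91.374496
converged: |Δa| < 1e-12 after 4 iterations
sag = a·(cosh(S/(2a)) − 1) = 91.374496·(cosh(0.580047) − 1) = 15.807532
T_max/T_min = cosh(S/(2a)) = 1.172997

a=91.374 sag=15.808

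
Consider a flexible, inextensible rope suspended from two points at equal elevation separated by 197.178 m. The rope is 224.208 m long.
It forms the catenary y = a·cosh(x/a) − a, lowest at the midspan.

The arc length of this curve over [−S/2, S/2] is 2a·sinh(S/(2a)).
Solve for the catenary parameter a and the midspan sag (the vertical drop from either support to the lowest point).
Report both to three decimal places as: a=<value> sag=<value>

seed: a₀ = √(S³/(24(L−S))) = √(197.178³/(24·27.030)) = 108.707383
iter 1: u=0.906921  f(a)=+1.134e+00  f'(a)=-5.394e-01  a ← 108.707383 − (+1.134e+00/-5.394e-01) = 110.808961
iter 2: u=0.889720  f(a)=+3.371e-02  f'(a)=-5.078e-01  a ← 110.808961 − (+3.371e-02/-5.078e-01) = 110.875347
iter 3: u=0.889188  f(a)=+3.183e-05  f'(a)=-5.068e-01  a ← 110.875347 − (+3.183e-05/-5.068e-01) = 110.875410
iter 4: u=0.889187  f(a)=+2.842e-11  f'(a)=-5.068e-01  a ← 110.875410 − (+2.842e-11/-5.068e-01) = 110.875410
converged: |Δa| < 1e-12 after 4 iterations
sag = a·(cosh(S/(2a)) − 1) = 110.875410·(cosh(0.889187) − 1) = 46.797236
T_max/T_min = cosh(S/(2a)) = 1.422070

a=110.875 sag=46.797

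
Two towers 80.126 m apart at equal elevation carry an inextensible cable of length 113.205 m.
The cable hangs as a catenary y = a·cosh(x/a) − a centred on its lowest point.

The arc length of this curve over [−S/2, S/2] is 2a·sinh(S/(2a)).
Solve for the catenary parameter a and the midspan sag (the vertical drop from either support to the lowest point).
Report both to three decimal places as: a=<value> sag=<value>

seed: a₀ = √(S³/(24(L−S))) = √(80.126³/(24·33.079)) = 25.455310
iter 1: u=1.573856  f(a)=+4.347e+00  f'(a)=-3.302e+00  a ← 25.455310 − (+4.347e+00/-3.302e+00) = 26.771624
iter 2: u=1.496473  f(a)=+3.599e-01  f'(a)=-2.776e+00  a ← 26.771624 − (+3.599e-01/-2.776e+00) = 26.901276
iter 3: u=1.489260  f(a)=+2.960e-03  f'(a)=-2.731e+00  a ← 26.901276 − (+2.960e-03/-2.731e+00) = 26.902360
iter 4: u=1.489200  f(a)=+2.038e-07  f'(a)=-2.730e+00  a ← 26.902360 − (+2.038e-07/-2.730e+00) = 26.902361
iter 5: u=1.489200  f(a)=+1.421e-14  f'(a)=-2.730e+00  a ← 26.902361 − (+1.421e-14/-2.730e+00) = 26.902361
converged: |Δa| < 1e-12 after 5 iterations
sag = a·(cosh(S/(2a)) − 1) = 26.902361·(cosh(1.489200) − 1) = 35.768047
T_max/T_min = cosh(S/(2a)) = 2.329551

a=26.902 sag=35.768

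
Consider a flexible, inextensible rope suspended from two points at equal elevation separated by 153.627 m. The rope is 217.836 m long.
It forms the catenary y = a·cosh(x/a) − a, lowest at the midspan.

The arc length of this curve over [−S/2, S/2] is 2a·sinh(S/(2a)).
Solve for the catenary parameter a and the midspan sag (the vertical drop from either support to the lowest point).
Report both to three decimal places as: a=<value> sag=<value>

a=51.295 sag=69.097

seed: a₀ = √(S³/(24(L−S))) = √(153.627³/(24·64.209)) = 48.506256
iter 1: u=1.583579  f(a)=+8.549e+00  f'(a)=-3.374e+00  a ← 48.506256 − (+8.549e+00/-3.374e+00) = 51.040224
iter 2: u=1.504960  f(a)=+7.156e-01  f'(a)=-2.830e+00  a ← 51.040224 − (+7.156e-01/-2.830e+00) = 51.293032
iter 3: u=1.497543  f(a)=+6.026e-03  f'(a)=-2.783e+00  a ← 51.293032 − (+6.026e-03/-2.783e+00) = 51.295197
iter 4: u=1.497479  f(a)=+4.352e-07  f'(a)=-2.783e+00  a ← 51.295197 − (+4.352e-07/-2.783e+00) = 51.295197
iter 5: u=1.497479  f(a)=-5.684e-14  f'(a)=-2.783e+00  a ← 51.295197 − (-5.684e-14/-2.783e+00) = 51.295197
converged: |Δa| < 1e-12 after 5 iterations
sag = a·(cosh(S/(2a)) − 1) = 51.295197·(cosh(1.497479) − 1) = 69.097195
T_max/T_min = cosh(S/(2a)) = 2.347050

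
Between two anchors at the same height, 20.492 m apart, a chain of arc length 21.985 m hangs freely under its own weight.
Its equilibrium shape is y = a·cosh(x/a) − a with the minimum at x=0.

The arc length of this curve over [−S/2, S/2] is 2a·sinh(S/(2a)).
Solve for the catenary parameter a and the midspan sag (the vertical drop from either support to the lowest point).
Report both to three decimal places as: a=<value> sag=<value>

a=15.663 sag=3.472

seed: a₀ = √(S³/(24(L−S))) = √(20.492³/(24·1.493)) = 15.496763
iter 1: u=0.661170  f(a)=+3.297e-02  f'(a)=-2.012e-01  a ← 15.496763 − (+3.297e-02/-2.012e-01) = 15.660620
iter 2: u=0.654253  f(a)=+5.303e-04  f'(a)=-1.948e-01  a ← 15.660620 − (+5.303e-04/-1.948e-01) = 15.663342
iter 3: u=0.654139  f(a)=+1.421e-07  f'(a)=-1.947e-01  a ← 15.663342 − (+1.421e-07/-1.947e-01) = 15.663343
iter 4: u=0.654139  f(a)=+1.421e-14  f'(a)=-1.947e-01  a ← 15.663343 − (+1.421e-14/-1.947e-01) = 15.663343
converged: |Δa| < 1e-12 after 4 iterations
sag = a·(cosh(S/(2a)) − 1) = 15.663343·(cosh(0.654139) − 1) = 3.472366
T_max/T_min = cosh(S/(2a)) = 1.221687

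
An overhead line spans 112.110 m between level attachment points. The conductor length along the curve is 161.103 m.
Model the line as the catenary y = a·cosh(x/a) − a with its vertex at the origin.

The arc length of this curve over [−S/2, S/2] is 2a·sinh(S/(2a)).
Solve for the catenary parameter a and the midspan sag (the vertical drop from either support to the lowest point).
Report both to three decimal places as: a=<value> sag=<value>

seed: a₀ = √(S³/(24(L−S))) = √(112.110³/(24·48.993)) = 34.617356
iter 1: u=1.619274  f(a)=+6.839e+00  f'(a)=-3.646e+00  a ← 34.617356 − (+6.839e+00/-3.646e+00) = 36.493275
iter 2: u=1.536036  f(a)=+5.953e-01  f'(a)=-3.036e+00  a ← 36.493275 − (+5.953e-01/-3.036e+00) = 36.689324
iter 3: u=1.527829  f(a)=+5.459e-03  f'(a)=-2.981e+00  a ← 36.689324 − (+5.459e-03/-2.981e+00) = 36.691155
iter 4: u=1.527752  f(a)=+4.685e-07  f'(a)=-2.980e+00  a ← 36.691155 − (+4.685e-07/-2.980e+00) = 36.691155
iter 5: u=1.527752  f(a)=+2.842e-14  f'(a)=-2.980e+00  a ← 36.691155 − (+2.842e-14/-2.980e+00) = 36.691155
converged: |Δa| < 1e-12 after 5 iterations
sag = a·(cosh(S/(2a)) − 1) = 36.691155·(cosh(1.527752) − 1) = 51.823166
T_max/T_min = cosh(S/(2a)) = 2.412416

a=36.691 sag=51.823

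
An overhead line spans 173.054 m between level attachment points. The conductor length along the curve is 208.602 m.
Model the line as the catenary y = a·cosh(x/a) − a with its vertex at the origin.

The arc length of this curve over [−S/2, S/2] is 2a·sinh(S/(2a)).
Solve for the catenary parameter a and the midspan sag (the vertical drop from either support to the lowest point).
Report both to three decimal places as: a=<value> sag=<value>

seed: a₀ = √(S³/(24(L−S))) = √(173.054³/(24·35.548)) = 77.939795
iter 1: u=1.110177  f(a)=+2.256e+00  f'(a)=-1.030e+00  a ← 77.939795 − (+2.256e+00/-1.030e+00) = 80.130794
iter 2: u=1.079822  f(a)=+9.863e-02  f'(a)=-9.414e-01  a ← 80.130794 − (+9.863e-02/-9.414e-01) = 80.235559
iter 3: u=1.078412  f(a)=+2.076e-04  f'(a)=-9.375e-01  a ← 80.235559 − (+2.076e-04/-9.375e-01) = 80.235780
iter 4: u=1.078409  f(a)=+9.239e-10  f'(a)=-9.375e-01  a ← 80.235780 − (+9.239e-10/-9.375e-01) = 80.235780
iter 5: u=1.078409  f(a)=-2.842e-14  f'(a)=-9.375e-01  a ← 80.235780 − (-2.842e-14/-9.375e-01) = 80.235780
converged: |Δa| < 1e-12 after 5 iterations
sag = a·(cosh(S/(2a)) − 1) = 80.235780·(cosh(1.078409) − 1) = 51.356313
T_max/T_min = cosh(S/(2a)) = 1.640067

a=80.236 sag=51.356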